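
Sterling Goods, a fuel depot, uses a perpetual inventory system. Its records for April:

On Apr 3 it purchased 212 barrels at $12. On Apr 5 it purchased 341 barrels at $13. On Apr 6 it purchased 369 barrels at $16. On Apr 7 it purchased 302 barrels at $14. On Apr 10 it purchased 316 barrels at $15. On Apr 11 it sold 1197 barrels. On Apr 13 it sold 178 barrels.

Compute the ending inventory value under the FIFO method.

Ending inventory = $2,475

Apr 11, 1197 sold [FIFO — oldest first]: 212 @ $12 + 341 @ $13 + 369 @ $16 + 275 @ $14 = $16,731
Apr 13, 178 sold [FIFO — oldest first]: 27 @ $14 + 151 @ $15 = $2,643
Total COGS = $16,731 + $2,643 = $19,374
Ending inventory: 165 @ $15 = $2,475
Check: goods available $21,849 = COGS $19,374 + ending $2,475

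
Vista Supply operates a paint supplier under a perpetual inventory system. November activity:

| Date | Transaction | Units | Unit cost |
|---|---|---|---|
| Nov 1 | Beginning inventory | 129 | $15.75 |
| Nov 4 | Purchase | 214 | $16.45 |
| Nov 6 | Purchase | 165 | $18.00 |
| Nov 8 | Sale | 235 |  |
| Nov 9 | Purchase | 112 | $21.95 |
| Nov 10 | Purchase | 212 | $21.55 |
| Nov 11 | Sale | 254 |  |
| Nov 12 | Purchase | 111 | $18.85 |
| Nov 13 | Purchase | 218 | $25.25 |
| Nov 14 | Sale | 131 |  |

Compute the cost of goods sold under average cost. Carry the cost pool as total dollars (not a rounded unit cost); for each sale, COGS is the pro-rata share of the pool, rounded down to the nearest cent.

COGS = $11,661.40

After Nov 1: 129 on hand, pool $2,031.75 (≈ $15.7500 each)
After Nov 4: 343 on hand, pool $5,552.05 (≈ $16.1867 each)
After Nov 6: 508 on hand, pool $8,522.05 (≈ $16.7757 each)
Nov 8, sell 235: 235/508 × $8,522.05 → $3,942.28
After Nov 9: 385 on hand, pool $7,038.17 (≈ $18.2810 each)
After Nov 10: 597 on hand, pool $11,606.77 (≈ $19.4418 each)
Nov 11, sell 254: 254/597 × $11,606.77 → $4,938.22
After Nov 12: 454 on hand, pool $8,760.90 (≈ $19.2971 each)
After Nov 13: 672 on hand, pool $14,265.40 (≈ $21.2283 each)
Nov 14, sell 131: 131/672 × $14,265.40 → $2,780.90
Total COGS = $3,942.28 + $4,938.22 + $2,780.90 = $11,661.40
Ending inventory (cost pool remaining) = $11,484.50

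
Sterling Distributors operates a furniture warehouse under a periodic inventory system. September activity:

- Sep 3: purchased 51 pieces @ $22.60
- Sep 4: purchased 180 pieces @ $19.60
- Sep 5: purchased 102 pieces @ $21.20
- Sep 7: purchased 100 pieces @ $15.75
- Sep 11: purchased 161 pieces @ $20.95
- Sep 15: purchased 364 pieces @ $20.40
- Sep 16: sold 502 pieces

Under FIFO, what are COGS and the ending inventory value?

COGS = $9,863.55; ending inventory = $9,353.00

Sep 16, 502 sold [FIFO — oldest first]: 51 @ $22.60 + 180 @ $19.60 + 102 @ $21.20 + 100 @ $15.75 + 69 @ $20.95 = $9,863.55
Ending inventory: 92 @ $20.95 + 364 @ $20.40 = $9,353.00
Check: goods available $19,216.55 = COGS $9,863.55 + ending $9,353.00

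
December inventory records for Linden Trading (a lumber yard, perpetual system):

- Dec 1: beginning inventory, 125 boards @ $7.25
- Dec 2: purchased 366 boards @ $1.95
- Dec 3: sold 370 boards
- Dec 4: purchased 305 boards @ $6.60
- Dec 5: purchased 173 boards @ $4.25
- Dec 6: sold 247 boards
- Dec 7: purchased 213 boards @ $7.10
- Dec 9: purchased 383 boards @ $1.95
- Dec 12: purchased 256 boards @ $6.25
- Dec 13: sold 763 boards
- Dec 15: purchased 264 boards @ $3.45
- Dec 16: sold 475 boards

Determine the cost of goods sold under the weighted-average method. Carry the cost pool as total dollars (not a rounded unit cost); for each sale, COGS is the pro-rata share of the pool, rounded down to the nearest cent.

COGS = $8,158.83

After Dec 1: 125 on hand, pool $906.25 (≈ $7.2500 each)
After Dec 2: 491 on hand, pool $1,619.95 (≈ $3.2993 each)
Dec 3, sell 370: 370/491 × $1,619.95 → $1,220.73
After Dec 4: 426 on hand, pool $2,412.22 (≈ $5.6625 each)
After Dec 5: 599 on hand, pool $3,147.47 (≈ $5.2545 each)
Dec 6, sell 247: 247/599 × $3,147.47 → $1,297.87
After Dec 7: 565 on hand, pool $3,361.90 (≈ $5.9503 each)
After Dec 9: 948 on hand, pool $4,108.75 (≈ $4.3341 each)
After Dec 12: 1204 on hand, pool $5,708.75 (≈ $4.7415 each)
Dec 13, sell 763: 763/1204 × $5,708.75 → $3,617.75
After Dec 15: 705 on hand, pool $3,001.80 (≈ $4.2579 each)
Dec 16, sell 475: 475/705 × $3,001.80 → $2,022.48
Total COGS = $1,220.73 + $1,297.87 + $3,617.75 + $2,022.48 = $8,158.83
Ending inventory (cost pool remaining) = $979.32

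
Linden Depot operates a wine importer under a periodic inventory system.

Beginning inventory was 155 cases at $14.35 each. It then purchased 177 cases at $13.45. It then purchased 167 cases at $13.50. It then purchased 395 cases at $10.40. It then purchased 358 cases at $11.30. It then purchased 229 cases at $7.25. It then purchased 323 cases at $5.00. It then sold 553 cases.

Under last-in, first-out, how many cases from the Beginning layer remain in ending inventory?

155

Sale 1 (553) [LIFO — newest first]: 323 @ $5.00 + 229 @ $7.25 + 1 @ $11.30 = $3,286.55
Ending inventory: 155 @ $14.35 + 177 @ $13.45 + 167 @ $13.50 + 395 @ $10.40 + 357 @ $11.30 = $15,001.50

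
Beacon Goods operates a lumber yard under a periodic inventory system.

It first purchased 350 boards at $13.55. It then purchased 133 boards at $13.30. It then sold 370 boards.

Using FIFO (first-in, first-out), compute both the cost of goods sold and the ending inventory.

COGS = $5,008.50; ending inventory = $1,502.90

Sale 1 (370) [FIFO — oldest first]: 350 @ $13.55 + 20 @ $13.30 = $5,008.50
Ending inventory: 113 @ $13.30 = $1,502.90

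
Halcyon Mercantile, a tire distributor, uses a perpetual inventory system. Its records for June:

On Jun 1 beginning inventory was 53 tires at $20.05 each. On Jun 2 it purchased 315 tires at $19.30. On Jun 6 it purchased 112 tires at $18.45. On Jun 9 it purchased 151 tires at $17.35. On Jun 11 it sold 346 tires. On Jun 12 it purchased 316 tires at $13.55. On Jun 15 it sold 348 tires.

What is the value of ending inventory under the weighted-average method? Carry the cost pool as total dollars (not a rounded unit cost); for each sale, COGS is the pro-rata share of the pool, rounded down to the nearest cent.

Ending inventory = $4,051.49

After Jun 1: 53 on hand, pool $1,062.65 (≈ $20.0500 each)
After Jun 2: 368 on hand, pool $7,142.15 (≈ $19.4080 each)
After Jun 6: 480 on hand, pool $9,208.55 (≈ $19.1845 each)
After Jun 9: 631 on hand, pool $11,828.40 (≈ $18.7455 each)
Jun 11, sell 346: 346/631 × $11,828.40 → $6,485.93
After Jun 12: 601 on hand, pool $9,624.27 (≈ $16.0138 each)
Jun 15, sell 348: 348/601 × $9,624.27 → $5,572.78
Total COGS = $6,485.93 + $5,572.78 = $12,058.71
Ending inventory (cost pool remaining) = $4,051.49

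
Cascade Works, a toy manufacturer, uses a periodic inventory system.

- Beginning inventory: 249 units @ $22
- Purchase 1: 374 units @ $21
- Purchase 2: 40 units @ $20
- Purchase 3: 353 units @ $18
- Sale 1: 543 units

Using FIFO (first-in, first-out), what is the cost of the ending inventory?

Ending inventory = $8,834

Sale 1 (543) [FIFO — oldest first]: 249 @ $22 + 294 @ $21 = $11,652
Ending inventory: 80 @ $21 + 40 @ $20 + 353 @ $18 = $8,834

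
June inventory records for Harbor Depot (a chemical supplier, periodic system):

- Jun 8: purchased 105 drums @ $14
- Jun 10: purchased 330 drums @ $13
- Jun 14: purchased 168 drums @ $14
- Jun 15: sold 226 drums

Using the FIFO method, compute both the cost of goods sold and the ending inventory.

Jun 15, 226 sold [FIFO — oldest first]: 105 @ $14 + 121 @ $13 = $3,043
Ending inventory: 209 @ $13 + 168 @ $14 = $5,069

COGS = $3,043; ending inventory = $5,069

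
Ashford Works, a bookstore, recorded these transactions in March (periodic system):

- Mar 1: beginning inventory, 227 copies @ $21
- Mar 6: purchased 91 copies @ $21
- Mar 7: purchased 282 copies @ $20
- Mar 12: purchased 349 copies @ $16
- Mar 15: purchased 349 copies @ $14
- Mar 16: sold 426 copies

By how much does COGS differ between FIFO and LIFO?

FIFO COGS: 227 @ $21 + 91 @ $21 + 108 @ $20 = $8,838
LIFO COGS: 349 @ $14 + 77 @ $16 = $6,118
Difference = |$8,838 − $6,118| = $2,720

$2,720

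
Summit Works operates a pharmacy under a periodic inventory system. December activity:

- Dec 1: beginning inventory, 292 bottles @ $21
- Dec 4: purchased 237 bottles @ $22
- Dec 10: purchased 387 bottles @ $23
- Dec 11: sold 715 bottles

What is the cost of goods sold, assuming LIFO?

COGS = $16,026

Dec 11, 715 sold [LIFO — newest first]: 387 @ $23 + 237 @ $22 + 91 @ $21 = $16,026
Ending inventory: 201 @ $21 = $4,221
Check: goods available $20,247 = COGS $16,026 + ending $4,221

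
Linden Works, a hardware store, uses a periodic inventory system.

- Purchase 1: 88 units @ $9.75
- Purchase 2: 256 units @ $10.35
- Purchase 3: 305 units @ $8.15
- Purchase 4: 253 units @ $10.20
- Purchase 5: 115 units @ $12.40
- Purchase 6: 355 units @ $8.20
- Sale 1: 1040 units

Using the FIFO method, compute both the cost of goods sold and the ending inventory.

COGS = $10,188.55; ending inventory = $2,722.40

Sale 1 (1040) [FIFO — oldest first]: 88 @ $9.75 + 256 @ $10.35 + 305 @ $8.15 + 253 @ $10.20 + 115 @ $12.40 + 23 @ $8.20 = $10,188.55
Ending inventory: 332 @ $8.20 = $2,722.40
Check: goods available $12,910.95 = COGS $10,188.55 + ending $2,722.40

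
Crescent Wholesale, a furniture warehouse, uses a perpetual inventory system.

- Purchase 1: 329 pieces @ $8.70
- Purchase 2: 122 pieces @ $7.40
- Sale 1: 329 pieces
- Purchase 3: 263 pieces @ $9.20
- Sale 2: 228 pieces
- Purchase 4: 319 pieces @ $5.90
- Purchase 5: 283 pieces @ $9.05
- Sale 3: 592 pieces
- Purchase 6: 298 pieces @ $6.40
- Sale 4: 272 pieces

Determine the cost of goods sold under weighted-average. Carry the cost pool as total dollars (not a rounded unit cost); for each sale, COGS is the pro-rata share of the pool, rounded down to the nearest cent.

COGS = $11,209.75

After Purchase 1: 329 on hand, pool $2,862.30 (≈ $8.7000 each)
After Purchase 2: 451 on hand, pool $3,765.10 (≈ $8.3483 each)
Sale 1, sell 329: 329/451 × $3,765.10 → $2,746.60
After Purchase 3: 385 on hand, pool $3,438.10 (≈ $8.9301 each)
Sale 2, sell 228: 228/385 × $3,438.10 → $2,036.06
After Purchase 4: 476 on hand, pool $3,284.14 (≈ $6.8995 each)
After Purchase 5: 759 on hand, pool $5,845.29 (≈ $7.7013 each)
Sale 3, sell 592: 592/759 × $5,845.29 → $4,559.17
After Purchase 6: 465 on hand, pool $3,193.32 (≈ $6.8674 each)
Sale 4, sell 272: 272/465 × $3,193.32 → $1,867.92
Total COGS = $2,746.60 + $2,036.06 + $4,559.17 + $1,867.92 = $11,209.75
Ending inventory (cost pool remaining) = $1,325.40
Check: goods available $12,535.15 = COGS $11,209.75 + ending $1,325.40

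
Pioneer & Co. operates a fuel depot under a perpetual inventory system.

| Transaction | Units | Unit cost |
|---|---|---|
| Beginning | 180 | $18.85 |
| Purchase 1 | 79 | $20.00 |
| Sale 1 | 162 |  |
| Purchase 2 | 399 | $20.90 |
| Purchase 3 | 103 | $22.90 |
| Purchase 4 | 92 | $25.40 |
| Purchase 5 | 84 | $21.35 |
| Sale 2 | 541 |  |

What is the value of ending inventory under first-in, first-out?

Ending inventory = $5,458.40

Sale 1 (162) [FIFO — oldest first]: 162 @ $18.85 = $3,053.70
Sale 2 (541) [FIFO — oldest first]: 18 @ $18.85 + 79 @ $20.00 + 399 @ $20.90 + 45 @ $22.90 = $11,288.90
Total COGS = $3,053.70 + $11,288.90 = $14,342.60
Ending inventory: 58 @ $22.90 + 92 @ $25.40 + 84 @ $21.35 = $5,458.40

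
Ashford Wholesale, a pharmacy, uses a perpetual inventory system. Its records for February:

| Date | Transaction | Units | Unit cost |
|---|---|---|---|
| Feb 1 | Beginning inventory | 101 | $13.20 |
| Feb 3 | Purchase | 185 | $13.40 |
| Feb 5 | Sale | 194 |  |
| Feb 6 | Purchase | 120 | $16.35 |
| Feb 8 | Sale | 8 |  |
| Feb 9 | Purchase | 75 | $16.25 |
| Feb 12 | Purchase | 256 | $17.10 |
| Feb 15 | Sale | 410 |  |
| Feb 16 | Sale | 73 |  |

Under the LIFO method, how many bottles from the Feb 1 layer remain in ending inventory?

Feb 5, 194 sold [LIFO — newest first]: 185 @ $13.40 + 9 @ $13.20 = $2,597.80
Feb 8, 8 sold [LIFO — newest first]: 8 @ $16.35 = $130.80
Feb 15, 410 sold [LIFO — newest first]: 256 @ $17.10 + 75 @ $16.25 + 79 @ $16.35 = $6,888.00
Feb 16, 73 sold [LIFO — newest first]: 33 @ $16.35 + 40 @ $13.20 = $1,067.55
Total COGS = $2,597.80 + $130.80 + $6,888.00 + $1,067.55 = $10,684.15
Ending inventory: 52 @ $13.20 = $686.40

52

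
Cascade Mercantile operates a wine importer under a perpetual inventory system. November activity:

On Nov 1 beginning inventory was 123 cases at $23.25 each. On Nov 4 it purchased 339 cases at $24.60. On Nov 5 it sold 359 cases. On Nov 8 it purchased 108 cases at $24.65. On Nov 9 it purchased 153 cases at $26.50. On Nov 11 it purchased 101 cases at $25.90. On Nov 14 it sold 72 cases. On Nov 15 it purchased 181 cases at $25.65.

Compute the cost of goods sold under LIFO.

Nov 5, 359 sold [LIFO — newest first]: 339 @ $24.60 + 20 @ $23.25 = $8,804.40
Nov 14, 72 sold [LIFO — newest first]: 72 @ $25.90 = $1,864.80
Total COGS = $8,804.40 + $1,864.80 = $10,669.20
Ending inventory: 103 @ $23.25 + 108 @ $24.65 + 153 @ $26.50 + 29 @ $25.90 + 181 @ $25.65 = $14,505.20

COGS = $10,669.20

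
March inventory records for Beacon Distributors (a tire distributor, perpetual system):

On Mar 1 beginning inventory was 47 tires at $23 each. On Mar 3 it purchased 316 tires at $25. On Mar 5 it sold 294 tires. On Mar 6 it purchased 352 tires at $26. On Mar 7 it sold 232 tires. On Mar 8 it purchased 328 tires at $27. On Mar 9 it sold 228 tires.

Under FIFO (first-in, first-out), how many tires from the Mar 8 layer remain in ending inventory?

Mar 5, 294 sold [FIFO — oldest first]: 47 @ $23 + 247 @ $25 = $7,256
Mar 7, 232 sold [FIFO — oldest first]: 69 @ $25 + 163 @ $26 = $5,963
Mar 9, 228 sold [FIFO — oldest first]: 189 @ $26 + 39 @ $27 = $5,967
Total COGS = $7,256 + $5,963 + $5,967 = $19,186
Ending inventory: 289 @ $27 = $7,803
Check: goods available $26,989 = COGS $19,186 + ending $7,803

289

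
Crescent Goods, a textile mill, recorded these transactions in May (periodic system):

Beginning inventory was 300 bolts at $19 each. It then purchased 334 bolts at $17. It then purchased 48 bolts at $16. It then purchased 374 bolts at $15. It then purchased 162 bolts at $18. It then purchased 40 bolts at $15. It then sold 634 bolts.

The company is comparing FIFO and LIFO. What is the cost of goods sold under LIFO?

COGS = $10,064

FIFO COGS: 300 @ $19 + 334 @ $17 = $11,378
LIFO COGS: 40 @ $15 + 162 @ $18 + 374 @ $15 + 48 @ $16 + 10 @ $17 = $10,064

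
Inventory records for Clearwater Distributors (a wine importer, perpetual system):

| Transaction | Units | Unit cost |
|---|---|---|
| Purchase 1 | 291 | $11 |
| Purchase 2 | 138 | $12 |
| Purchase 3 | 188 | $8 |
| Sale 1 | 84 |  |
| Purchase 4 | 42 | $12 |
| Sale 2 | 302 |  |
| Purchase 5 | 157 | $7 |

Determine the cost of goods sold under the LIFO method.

Sale 1 (84) [LIFO — newest first]: 84 @ $8 = $672
Sale 2 (302) [LIFO — newest first]: 42 @ $12 + 104 @ $8 + 138 @ $12 + 18 @ $11 = $3,190
Total COGS = $672 + $3,190 = $3,862
Ending inventory: 273 @ $11 + 157 @ $7 = $4,102

COGS = $3,862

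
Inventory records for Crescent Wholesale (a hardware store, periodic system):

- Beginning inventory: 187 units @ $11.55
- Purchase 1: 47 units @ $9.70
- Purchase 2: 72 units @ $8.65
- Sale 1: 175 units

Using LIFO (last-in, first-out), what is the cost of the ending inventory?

Sale 1 (175) [LIFO — newest first]: 72 @ $8.65 + 47 @ $9.70 + 56 @ $11.55 = $1,725.50
Ending inventory: 131 @ $11.55 = $1,513.05
Check: goods available $3,238.55 = COGS $1,725.50 + ending $1,513.05

Ending inventory = $1,513.05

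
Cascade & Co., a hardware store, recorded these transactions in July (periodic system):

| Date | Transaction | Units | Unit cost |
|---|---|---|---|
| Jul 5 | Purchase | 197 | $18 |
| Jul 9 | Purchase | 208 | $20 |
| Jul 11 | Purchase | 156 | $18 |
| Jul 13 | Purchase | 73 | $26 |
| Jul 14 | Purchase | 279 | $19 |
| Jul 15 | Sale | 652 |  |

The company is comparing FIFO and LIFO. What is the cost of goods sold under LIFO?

FIFO COGS: 197 @ $18 + 208 @ $20 + 156 @ $18 + 73 @ $26 + 18 @ $19 = $12,754
LIFO COGS: 279 @ $19 + 73 @ $26 + 156 @ $18 + 144 @ $20 = $12,887

COGS = $12,887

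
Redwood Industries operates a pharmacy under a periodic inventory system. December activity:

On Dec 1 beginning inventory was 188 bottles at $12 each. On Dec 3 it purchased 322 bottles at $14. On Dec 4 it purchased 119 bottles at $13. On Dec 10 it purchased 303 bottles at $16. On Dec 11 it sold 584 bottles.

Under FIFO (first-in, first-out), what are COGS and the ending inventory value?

Dec 11, 584 sold [FIFO — oldest first]: 188 @ $12 + 322 @ $14 + 74 @ $13 = $7,726
Ending inventory: 45 @ $13 + 303 @ $16 = $5,433

COGS = $7,726; ending inventory = $5,433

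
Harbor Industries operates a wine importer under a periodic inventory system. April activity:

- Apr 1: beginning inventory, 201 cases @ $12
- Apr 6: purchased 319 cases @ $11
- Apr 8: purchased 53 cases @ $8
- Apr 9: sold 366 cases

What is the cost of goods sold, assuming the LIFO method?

Apr 9, 366 sold [LIFO — newest first]: 53 @ $8 + 313 @ $11 = $3,867
Ending inventory: 201 @ $12 + 6 @ $11 = $2,478
Check: goods available $6,345 = COGS $3,867 + ending $2,478

COGS = $3,867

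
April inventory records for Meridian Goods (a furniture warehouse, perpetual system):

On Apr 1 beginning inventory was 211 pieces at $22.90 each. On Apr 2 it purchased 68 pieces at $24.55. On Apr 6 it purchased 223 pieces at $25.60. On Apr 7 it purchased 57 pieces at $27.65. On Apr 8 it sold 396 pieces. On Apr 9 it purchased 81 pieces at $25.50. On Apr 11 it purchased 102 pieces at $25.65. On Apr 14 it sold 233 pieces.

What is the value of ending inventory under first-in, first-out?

Ending inventory = $2,896.80

Apr 8, 396 sold [FIFO — oldest first]: 211 @ $22.90 + 68 @ $24.55 + 117 @ $25.60 = $9,496.50
Apr 14, 233 sold [FIFO — oldest first]: 106 @ $25.60 + 57 @ $27.65 + 70 @ $25.50 = $6,074.65
Total COGS = $9,496.50 + $6,074.65 = $15,571.15
Ending inventory: 11 @ $25.50 + 102 @ $25.65 = $2,896.80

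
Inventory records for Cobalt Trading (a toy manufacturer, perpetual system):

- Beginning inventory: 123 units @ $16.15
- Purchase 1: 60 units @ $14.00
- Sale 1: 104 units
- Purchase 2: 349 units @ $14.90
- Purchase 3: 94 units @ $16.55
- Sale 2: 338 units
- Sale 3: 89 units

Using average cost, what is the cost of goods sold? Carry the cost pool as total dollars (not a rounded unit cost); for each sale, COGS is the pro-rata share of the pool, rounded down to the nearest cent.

COGS = $8,130.68

After Beginning: 123 on hand, pool $1,986.45 (≈ $16.1500 each)
After Purchase 1: 183 on hand, pool $2,826.45 (≈ $15.4451 each)
Sale 1, sell 104: 104/183 × $2,826.45 → $1,606.28
After Purchase 2: 428 on hand, pool $6,420.27 (≈ $15.0006 each)
After Purchase 3: 522 on hand, pool $7,975.97 (≈ $15.2796 each)
Sale 2, sell 338: 338/522 × $7,975.97 → $5,164.51
Sale 3, sell 89: 89/184 × $2,811.46 → $1,359.89
Total COGS = $1,606.28 + $5,164.51 + $1,359.89 = $8,130.68
Ending inventory (cost pool remaining) = $1,451.57
Check: goods available $9,582.25 = COGS $8,130.68 + ending $1,451.57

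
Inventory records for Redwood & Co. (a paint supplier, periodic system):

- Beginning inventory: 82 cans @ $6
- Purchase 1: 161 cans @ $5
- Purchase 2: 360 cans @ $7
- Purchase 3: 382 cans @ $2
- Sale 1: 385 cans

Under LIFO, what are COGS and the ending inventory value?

Sale 1 (385) [LIFO — newest first]: 382 @ $2 + 3 @ $7 = $785
Ending inventory: 82 @ $6 + 161 @ $5 + 357 @ $7 = $3,796

COGS = $785; ending inventory = $3,796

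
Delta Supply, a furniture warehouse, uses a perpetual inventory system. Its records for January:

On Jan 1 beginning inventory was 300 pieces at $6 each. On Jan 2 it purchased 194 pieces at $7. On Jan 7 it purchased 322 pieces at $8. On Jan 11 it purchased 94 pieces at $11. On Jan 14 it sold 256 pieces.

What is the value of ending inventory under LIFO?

Jan 14, 256 sold [LIFO — newest first]: 94 @ $11 + 162 @ $8 = $2,330
Ending inventory: 300 @ $6 + 194 @ $7 + 160 @ $8 = $4,438

Ending inventory = $4,438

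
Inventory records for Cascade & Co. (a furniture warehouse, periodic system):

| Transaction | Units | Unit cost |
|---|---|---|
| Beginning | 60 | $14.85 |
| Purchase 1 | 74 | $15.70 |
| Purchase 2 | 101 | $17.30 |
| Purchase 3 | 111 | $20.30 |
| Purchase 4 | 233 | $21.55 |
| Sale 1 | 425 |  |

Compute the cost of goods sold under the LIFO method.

Sale 1 (425) [LIFO — newest first]: 233 @ $21.55 + 111 @ $20.30 + 81 @ $17.30 = $8,675.75
Ending inventory: 60 @ $14.85 + 74 @ $15.70 + 20 @ $17.30 = $2,398.80

COGS = $8,675.75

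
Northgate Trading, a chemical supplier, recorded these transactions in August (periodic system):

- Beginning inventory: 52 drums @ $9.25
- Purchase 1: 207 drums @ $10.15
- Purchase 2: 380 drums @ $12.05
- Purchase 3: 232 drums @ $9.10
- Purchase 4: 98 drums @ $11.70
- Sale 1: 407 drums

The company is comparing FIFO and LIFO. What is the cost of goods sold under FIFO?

COGS = $4,365.45

FIFO COGS: 52 @ $9.25 + 207 @ $10.15 + 148 @ $12.05 = $4,365.45
LIFO COGS: 98 @ $11.70 + 232 @ $9.10 + 77 @ $12.05 = $4,185.65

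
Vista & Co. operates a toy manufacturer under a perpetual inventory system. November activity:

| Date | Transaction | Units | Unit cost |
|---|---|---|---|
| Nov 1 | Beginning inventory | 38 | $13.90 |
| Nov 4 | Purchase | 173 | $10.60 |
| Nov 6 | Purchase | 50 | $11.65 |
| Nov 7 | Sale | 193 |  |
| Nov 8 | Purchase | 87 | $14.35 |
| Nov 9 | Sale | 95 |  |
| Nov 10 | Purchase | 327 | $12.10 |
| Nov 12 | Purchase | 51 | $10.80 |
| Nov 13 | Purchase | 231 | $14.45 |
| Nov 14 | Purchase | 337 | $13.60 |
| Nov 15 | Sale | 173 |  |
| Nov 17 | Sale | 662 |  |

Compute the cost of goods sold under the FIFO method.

COGS = $14,296.00

Nov 7, 193 sold [FIFO — oldest first]: 38 @ $13.90 + 155 @ $10.60 = $2,171.20
Nov 9, 95 sold [FIFO — oldest first]: 18 @ $10.60 + 50 @ $11.65 + 27 @ $14.35 = $1,160.75
Nov 15, 173 sold [FIFO — oldest first]: 60 @ $14.35 + 113 @ $12.10 = $2,228.30
Nov 17, 662 sold [FIFO — oldest first]: 214 @ $12.10 + 51 @ $10.80 + 231 @ $14.45 + 166 @ $13.60 = $8,735.75
Total COGS = $2,171.20 + $1,160.75 + $2,228.30 + $8,735.75 = $14,296.00
Ending inventory: 171 @ $13.60 = $2,325.60
Check: goods available $16,621.60 = COGS $14,296.00 + ending $2,325.60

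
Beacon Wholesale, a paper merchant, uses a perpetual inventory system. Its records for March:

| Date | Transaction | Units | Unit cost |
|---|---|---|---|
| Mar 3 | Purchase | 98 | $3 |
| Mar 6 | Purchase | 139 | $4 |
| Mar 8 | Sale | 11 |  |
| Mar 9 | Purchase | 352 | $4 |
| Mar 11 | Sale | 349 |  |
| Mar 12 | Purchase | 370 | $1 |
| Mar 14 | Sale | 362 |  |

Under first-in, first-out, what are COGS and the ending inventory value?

COGS = $2,391; ending inventory = $237

Mar 8, 11 sold [FIFO — oldest first]: 11 @ $3 = $33
Mar 11, 349 sold [FIFO — oldest first]: 87 @ $3 + 139 @ $4 + 123 @ $4 = $1,309
Mar 14, 362 sold [FIFO — oldest first]: 229 @ $4 + 133 @ $1 = $1,049
Total COGS = $33 + $1,309 + $1,049 = $2,391
Ending inventory: 237 @ $1 = $237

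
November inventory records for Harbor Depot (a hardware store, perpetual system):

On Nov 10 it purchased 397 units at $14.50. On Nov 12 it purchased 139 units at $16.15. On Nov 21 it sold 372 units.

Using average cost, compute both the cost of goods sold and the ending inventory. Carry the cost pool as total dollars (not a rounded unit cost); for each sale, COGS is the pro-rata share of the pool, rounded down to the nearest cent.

After Nov 10: 397 on hand, pool $5,756.50 (≈ $14.5000 each)
After Nov 12: 536 on hand, pool $8,001.35 (≈ $14.9279 each)
Nov 21, sell 372: 372/536 × $8,001.35 → $5,553.17
Ending inventory (cost pool remaining) = $2,448.18
Check: goods available $8,001.35 = COGS $5,553.17 + ending $2,448.18

COGS = $5,553.17; ending inventory = $2,448.18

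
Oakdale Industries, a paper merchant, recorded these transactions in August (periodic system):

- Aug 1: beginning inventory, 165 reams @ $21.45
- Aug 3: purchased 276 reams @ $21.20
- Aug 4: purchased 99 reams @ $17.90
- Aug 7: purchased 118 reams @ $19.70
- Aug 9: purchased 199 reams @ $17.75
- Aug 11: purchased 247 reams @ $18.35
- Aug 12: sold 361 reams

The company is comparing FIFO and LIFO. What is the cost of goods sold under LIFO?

FIFO COGS: 165 @ $21.45 + 196 @ $21.20 = $7,694.45
LIFO COGS: 247 @ $18.35 + 114 @ $17.75 = $6,555.95

COGS = $6,555.95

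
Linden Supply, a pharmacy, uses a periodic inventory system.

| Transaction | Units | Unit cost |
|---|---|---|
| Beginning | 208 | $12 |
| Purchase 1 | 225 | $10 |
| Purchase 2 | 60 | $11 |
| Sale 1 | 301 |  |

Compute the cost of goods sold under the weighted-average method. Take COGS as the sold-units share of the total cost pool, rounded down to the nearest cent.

Sale 1, sell 301: 301/493 × $5,406.00 → $3,300.62
Ending inventory (cost pool remaining) = $2,105.38
Check: goods available $5,406.00 = COGS $3,300.62 + ending $2,105.38

COGS = $3,300.62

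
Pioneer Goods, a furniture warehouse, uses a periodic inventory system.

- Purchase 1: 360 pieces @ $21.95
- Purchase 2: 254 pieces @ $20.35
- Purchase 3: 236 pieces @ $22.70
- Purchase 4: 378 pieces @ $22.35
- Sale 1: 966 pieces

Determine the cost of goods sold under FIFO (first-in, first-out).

Sale 1 (966) [FIFO — oldest first]: 360 @ $21.95 + 254 @ $20.35 + 236 @ $22.70 + 116 @ $22.35 = $21,020.70
Ending inventory: 262 @ $22.35 = $5,855.70

COGS = $21,020.70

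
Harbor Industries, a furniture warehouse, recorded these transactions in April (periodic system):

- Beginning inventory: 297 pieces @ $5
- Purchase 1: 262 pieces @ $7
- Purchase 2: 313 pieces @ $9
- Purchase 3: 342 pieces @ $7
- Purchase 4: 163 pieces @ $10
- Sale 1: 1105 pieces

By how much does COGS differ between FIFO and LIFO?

FIFO COGS: 297 @ $5 + 262 @ $7 + 313 @ $9 + 233 @ $7 = $7,767
LIFO COGS: 163 @ $10 + 342 @ $7 + 313 @ $9 + 262 @ $7 + 25 @ $5 = $8,800
Difference = |$7,767 − $8,800| = $1,033

$1,033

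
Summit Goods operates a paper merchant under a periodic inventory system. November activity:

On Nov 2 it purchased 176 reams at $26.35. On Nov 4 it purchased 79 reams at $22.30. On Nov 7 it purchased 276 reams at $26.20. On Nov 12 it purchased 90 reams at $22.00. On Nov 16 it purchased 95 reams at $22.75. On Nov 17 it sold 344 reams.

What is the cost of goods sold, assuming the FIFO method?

COGS = $8,731.10

Nov 17, 344 sold [FIFO — oldest first]: 176 @ $26.35 + 79 @ $22.30 + 89 @ $26.20 = $8,731.10
Ending inventory: 187 @ $26.20 + 90 @ $22.00 + 95 @ $22.75 = $9,040.65
Check: goods available $17,771.75 = COGS $8,731.10 + ending $9,040.65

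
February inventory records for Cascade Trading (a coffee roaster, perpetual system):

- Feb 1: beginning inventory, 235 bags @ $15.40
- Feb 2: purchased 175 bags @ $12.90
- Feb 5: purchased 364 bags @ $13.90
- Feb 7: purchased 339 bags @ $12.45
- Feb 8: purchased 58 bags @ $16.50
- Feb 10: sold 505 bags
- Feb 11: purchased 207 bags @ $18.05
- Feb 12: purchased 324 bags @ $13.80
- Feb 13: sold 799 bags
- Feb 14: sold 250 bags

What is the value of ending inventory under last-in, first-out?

Feb 10, 505 sold [LIFO — newest first]: 58 @ $16.50 + 339 @ $12.45 + 108 @ $13.90 = $6,678.75
Feb 13, 799 sold [LIFO — newest first]: 324 @ $13.80 + 207 @ $18.05 + 256 @ $13.90 + 12 @ $12.90 = $11,920.75
Feb 14, 250 sold [LIFO — newest first]: 163 @ $12.90 + 87 @ $15.40 = $3,442.50
Total COGS = $6,678.75 + $11,920.75 + $3,442.50 = $22,042.00
Ending inventory: 148 @ $15.40 = $2,279.20

Ending inventory = $2,279.20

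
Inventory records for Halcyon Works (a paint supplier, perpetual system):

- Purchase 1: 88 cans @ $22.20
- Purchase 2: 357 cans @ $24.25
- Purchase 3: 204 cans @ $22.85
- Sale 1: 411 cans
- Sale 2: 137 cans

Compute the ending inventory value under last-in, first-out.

Ending inventory = $2,268.85

Sale 1 (411) [LIFO — newest first]: 204 @ $22.85 + 207 @ $24.25 = $9,681.15
Sale 2 (137) [LIFO — newest first]: 137 @ $24.25 = $3,322.25
Total COGS = $9,681.15 + $3,322.25 = $13,003.40
Ending inventory: 88 @ $22.20 + 13 @ $24.25 = $2,268.85
Check: goods available $15,272.25 = COGS $13,003.40 + ending $2,268.85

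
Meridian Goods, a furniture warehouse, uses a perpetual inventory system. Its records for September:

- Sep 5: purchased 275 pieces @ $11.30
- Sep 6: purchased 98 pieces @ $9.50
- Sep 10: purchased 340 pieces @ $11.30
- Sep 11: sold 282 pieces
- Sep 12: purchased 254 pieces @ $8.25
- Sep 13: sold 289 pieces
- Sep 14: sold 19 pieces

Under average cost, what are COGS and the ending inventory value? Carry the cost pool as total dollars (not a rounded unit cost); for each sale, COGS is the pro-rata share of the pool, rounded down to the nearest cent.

After Sep 5: 275 on hand, pool $3,107.50 (≈ $11.3000 each)
After Sep 6: 373 on hand, pool $4,038.50 (≈ $10.8271 each)
After Sep 10: 713 on hand, pool $7,880.50 (≈ $11.0526 each)
Sep 11, sell 282: 282/713 × $7,880.50 → $3,116.83
After Sep 12: 685 on hand, pool $6,859.17 (≈ $10.0134 each)
Sep 13, sell 289: 289/685 × $6,859.17 → $2,893.86
Sep 14, sell 19: 19/396 × $3,965.31 → $190.25
Total COGS = $3,116.83 + $2,893.86 + $190.25 = $6,200.94
Ending inventory (cost pool remaining) = $3,775.06
Check: goods available $9,976.00 = COGS $6,200.94 + ending $3,775.06

COGS = $6,200.94; ending inventory = $3,775.06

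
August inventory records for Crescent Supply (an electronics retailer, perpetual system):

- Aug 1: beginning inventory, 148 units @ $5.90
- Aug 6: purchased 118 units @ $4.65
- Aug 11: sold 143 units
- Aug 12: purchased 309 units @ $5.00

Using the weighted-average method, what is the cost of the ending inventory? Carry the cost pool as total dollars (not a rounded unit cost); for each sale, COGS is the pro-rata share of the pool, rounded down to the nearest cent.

After Aug 1: 148 on hand, pool $873.20 (≈ $5.9000 each)
After Aug 6: 266 on hand, pool $1,421.90 (≈ $5.3455 each)
Aug 11, sell 143: 143/266 × $1,421.90 → $764.40
After Aug 12: 432 on hand, pool $2,202.50 (≈ $5.0984 each)
Ending inventory (cost pool remaining) = $2,202.50
Check: goods available $2,966.90 = COGS $764.40 + ending $2,202.50

Ending inventory = $2,202.50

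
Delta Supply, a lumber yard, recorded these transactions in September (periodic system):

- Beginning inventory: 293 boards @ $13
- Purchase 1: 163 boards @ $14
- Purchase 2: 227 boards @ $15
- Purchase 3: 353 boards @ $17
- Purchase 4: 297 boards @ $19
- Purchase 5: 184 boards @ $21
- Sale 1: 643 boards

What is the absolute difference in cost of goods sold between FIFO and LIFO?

$3,365

FIFO COGS: 293 @ $13 + 163 @ $14 + 187 @ $15 = $8,896
LIFO COGS: 184 @ $21 + 297 @ $19 + 162 @ $17 = $12,261
Difference = |$8,896 − $12,261| = $3,365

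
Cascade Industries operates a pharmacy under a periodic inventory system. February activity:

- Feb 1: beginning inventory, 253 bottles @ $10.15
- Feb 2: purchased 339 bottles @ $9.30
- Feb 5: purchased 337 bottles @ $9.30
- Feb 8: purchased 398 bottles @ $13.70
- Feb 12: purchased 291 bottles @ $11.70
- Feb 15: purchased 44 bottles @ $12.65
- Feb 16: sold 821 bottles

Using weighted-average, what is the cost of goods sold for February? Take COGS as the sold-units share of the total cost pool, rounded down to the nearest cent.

Feb 16, sell 821: 821/1662 × $18,268.65 → $9,024.40
Ending inventory (cost pool remaining) = $9,244.25

COGS = $9,024.40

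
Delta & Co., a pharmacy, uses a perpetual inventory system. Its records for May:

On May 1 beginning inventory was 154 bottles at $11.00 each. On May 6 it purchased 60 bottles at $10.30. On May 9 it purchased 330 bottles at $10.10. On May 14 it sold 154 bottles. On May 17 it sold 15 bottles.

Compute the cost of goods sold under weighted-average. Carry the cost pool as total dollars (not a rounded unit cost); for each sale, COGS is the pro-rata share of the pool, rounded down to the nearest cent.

After May 1: 154 on hand, pool $1,694.00 (≈ $11.0000 each)
After May 6: 214 on hand, pool $2,312.00 (≈ $10.8037 each)
After May 9: 544 on hand, pool $5,645.00 (≈ $10.3768 each)
May 14, sell 154: 154/544 × $5,645.00 → $1,598.03
May 17, sell 15: 15/390 × $4,046.97 → $155.65
Total COGS = $1,598.03 + $155.65 = $1,753.68
Ending inventory (cost pool remaining) = $3,891.32

COGS = $1,753.68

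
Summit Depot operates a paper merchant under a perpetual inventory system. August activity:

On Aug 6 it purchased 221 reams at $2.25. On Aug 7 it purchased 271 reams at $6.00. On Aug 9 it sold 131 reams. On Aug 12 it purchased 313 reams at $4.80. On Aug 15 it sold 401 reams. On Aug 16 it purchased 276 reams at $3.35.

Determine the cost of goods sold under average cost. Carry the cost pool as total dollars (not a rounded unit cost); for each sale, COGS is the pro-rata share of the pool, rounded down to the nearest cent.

After Aug 6: 221 on hand, pool $497.25 (≈ $2.2500 each)
After Aug 7: 492 on hand, pool $2,123.25 (≈ $4.3155 each)
Aug 9, sell 131: 131/492 × $2,123.25 → $565.33
After Aug 12: 674 on hand, pool $3,060.32 (≈ $4.5405 each)
Aug 15, sell 401: 401/674 × $3,060.32 → $1,820.75
After Aug 16: 549 on hand, pool $2,164.17 (≈ $3.9420 each)
Total COGS = $565.33 + $1,820.75 = $2,386.08
Ending inventory (cost pool remaining) = $2,164.17
Check: goods available $4,550.25 = COGS $2,386.08 + ending $2,164.17

COGS = $2,386.08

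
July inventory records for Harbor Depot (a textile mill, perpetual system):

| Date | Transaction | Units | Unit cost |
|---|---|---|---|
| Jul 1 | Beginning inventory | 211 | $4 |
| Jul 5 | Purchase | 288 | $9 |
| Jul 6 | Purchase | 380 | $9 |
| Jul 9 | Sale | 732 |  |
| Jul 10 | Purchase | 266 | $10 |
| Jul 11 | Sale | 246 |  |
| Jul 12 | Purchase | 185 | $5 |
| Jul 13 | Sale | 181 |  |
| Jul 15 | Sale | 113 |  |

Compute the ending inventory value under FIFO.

Ending inventory = $290

Jul 9, 732 sold [FIFO — oldest first]: 211 @ $4 + 288 @ $9 + 233 @ $9 = $5,533
Jul 11, 246 sold [FIFO — oldest first]: 147 @ $9 + 99 @ $10 = $2,313
Jul 13, 181 sold [FIFO — oldest first]: 167 @ $10 + 14 @ $5 = $1,740
Jul 15, 113 sold [FIFO — oldest first]: 113 @ $5 = $565
Total COGS = $5,533 + $2,313 + $1,740 + $565 = $10,151
Ending inventory: 58 @ $5 = $290
Check: goods available $10,441 = COGS $10,151 + ending $290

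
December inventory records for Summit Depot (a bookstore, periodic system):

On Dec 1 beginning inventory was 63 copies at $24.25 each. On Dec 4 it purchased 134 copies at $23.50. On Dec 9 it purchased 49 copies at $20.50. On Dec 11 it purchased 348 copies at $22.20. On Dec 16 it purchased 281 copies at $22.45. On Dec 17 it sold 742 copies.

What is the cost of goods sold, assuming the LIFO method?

Dec 17, 742 sold [LIFO — newest first]: 281 @ $22.45 + 348 @ $22.20 + 49 @ $20.50 + 64 @ $23.50 = $16,542.55
Ending inventory: 63 @ $24.25 + 70 @ $23.50 = $3,172.75

COGS = $16,542.55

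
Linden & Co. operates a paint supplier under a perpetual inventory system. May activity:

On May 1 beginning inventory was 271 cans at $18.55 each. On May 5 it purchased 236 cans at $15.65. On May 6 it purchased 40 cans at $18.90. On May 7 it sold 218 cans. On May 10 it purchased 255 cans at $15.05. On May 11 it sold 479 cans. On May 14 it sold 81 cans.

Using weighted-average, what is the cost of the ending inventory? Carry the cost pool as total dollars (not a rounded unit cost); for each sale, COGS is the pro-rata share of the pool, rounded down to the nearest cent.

After May 1: 271 on hand, pool $5,027.05 (≈ $18.5500 each)
After May 5: 507 on hand, pool $8,720.45 (≈ $17.2001 each)
After May 6: 547 on hand, pool $9,476.45 (≈ $17.3244 each)
May 7, sell 218: 218/547 × $9,476.45 → $3,776.72
After May 10: 584 on hand, pool $9,537.48 (≈ $16.3313 each)
May 11, sell 479: 479/584 × $9,537.48 → $7,822.69
May 14, sell 81: 81/105 × $1,714.79 → $1,322.83
Total COGS = $3,776.72 + $7,822.69 + $1,322.83 = $12,922.24
Ending inventory (cost pool remaining) = $391.96
Check: goods available $13,314.20 = COGS $12,922.24 + ending $391.96

Ending inventory = $391.96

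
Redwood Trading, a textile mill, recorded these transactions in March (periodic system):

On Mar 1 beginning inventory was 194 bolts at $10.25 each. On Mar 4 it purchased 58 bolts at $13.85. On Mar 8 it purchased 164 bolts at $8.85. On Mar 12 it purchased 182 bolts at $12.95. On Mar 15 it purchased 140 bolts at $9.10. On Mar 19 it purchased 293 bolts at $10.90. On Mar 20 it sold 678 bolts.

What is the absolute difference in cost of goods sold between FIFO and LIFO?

$54.05

FIFO COGS: 194 @ $10.25 + 58 @ $13.85 + 164 @ $8.85 + 182 @ $12.95 + 80 @ $9.10 = $7,328.10
LIFO COGS: 293 @ $10.90 + 140 @ $9.10 + 182 @ $12.95 + 63 @ $8.85 = $7,382.15
Difference = |$7,328.10 − $7,382.15| = $54.05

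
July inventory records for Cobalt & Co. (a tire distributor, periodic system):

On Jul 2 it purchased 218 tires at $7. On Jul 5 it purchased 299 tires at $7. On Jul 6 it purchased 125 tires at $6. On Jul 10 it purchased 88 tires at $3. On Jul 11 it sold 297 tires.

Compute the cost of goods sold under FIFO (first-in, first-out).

Jul 11, 297 sold [FIFO — oldest first]: 218 @ $7 + 79 @ $7 = $2,079
Ending inventory: 220 @ $7 + 125 @ $6 + 88 @ $3 = $2,554

COGS = $2,079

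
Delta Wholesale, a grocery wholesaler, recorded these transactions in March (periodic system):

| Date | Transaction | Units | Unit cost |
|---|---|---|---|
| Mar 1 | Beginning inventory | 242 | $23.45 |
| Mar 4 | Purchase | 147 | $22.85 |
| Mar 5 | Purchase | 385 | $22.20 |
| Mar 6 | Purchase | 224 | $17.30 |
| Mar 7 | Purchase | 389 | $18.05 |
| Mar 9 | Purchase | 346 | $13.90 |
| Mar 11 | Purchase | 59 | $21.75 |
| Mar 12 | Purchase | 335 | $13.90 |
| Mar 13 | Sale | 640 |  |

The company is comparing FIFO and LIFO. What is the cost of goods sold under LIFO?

FIFO COGS: 242 @ $23.45 + 147 @ $22.85 + 251 @ $22.20 = $14,606.05
LIFO COGS: 335 @ $13.90 + 59 @ $21.75 + 246 @ $13.90 = $9,359.15

COGS = $9,359.15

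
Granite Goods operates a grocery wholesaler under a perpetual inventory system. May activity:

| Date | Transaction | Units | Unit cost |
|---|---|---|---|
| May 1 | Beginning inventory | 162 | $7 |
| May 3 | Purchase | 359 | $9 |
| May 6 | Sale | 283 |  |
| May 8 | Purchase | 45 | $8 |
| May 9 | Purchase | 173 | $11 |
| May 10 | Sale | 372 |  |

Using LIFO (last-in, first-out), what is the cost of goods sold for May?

May 6, 283 sold [LIFO — newest first]: 283 @ $9 = $2,547
May 10, 372 sold [LIFO — newest first]: 173 @ $11 + 45 @ $8 + 76 @ $9 + 78 @ $7 = $3,493
Total COGS = $2,547 + $3,493 = $6,040
Ending inventory: 84 @ $7 = $588
Check: goods available $6,628 = COGS $6,040 + ending $588

COGS = $6,040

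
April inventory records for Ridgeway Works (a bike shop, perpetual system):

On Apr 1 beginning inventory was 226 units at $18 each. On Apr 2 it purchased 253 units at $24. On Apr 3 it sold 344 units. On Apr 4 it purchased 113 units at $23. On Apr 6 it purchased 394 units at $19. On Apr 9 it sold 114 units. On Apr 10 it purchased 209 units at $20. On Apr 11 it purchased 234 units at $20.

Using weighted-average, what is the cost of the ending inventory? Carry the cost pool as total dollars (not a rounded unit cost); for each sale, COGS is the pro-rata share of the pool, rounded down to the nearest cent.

After Apr 1: 226 on hand, pool $4,068.00 (≈ $18.0000 each)
After Apr 2: 479 on hand, pool $10,140.00 (≈ $21.1691 each)
Apr 3, sell 344: 344/479 × $10,140.00 → $7,282.17
After Apr 4: 248 on hand, pool $5,456.83 (≈ $22.0033 each)
After Apr 6: 642 on hand, pool $12,942.83 (≈ $20.1602 each)
Apr 9, sell 114: 114/642 × $12,942.83 → $2,298.25
After Apr 10: 737 on hand, pool $14,824.58 (≈ $20.1148 each)
After Apr 11: 971 on hand, pool $19,504.58 (≈ $20.0871 each)
Total COGS = $7,282.17 + $2,298.25 = $9,580.42
Ending inventory (cost pool remaining) = $19,504.58
Check: goods available $29,085.00 = COGS $9,580.42 + ending $19,504.58

Ending inventory = $19,504.58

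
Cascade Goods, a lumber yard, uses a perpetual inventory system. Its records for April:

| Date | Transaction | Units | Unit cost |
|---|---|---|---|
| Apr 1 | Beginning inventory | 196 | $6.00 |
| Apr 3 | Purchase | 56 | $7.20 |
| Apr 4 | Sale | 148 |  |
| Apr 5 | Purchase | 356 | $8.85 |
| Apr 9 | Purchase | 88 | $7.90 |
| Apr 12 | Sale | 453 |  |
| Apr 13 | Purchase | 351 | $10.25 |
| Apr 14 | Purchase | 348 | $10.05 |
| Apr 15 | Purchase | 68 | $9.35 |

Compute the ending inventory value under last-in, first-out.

Apr 4, 148 sold [LIFO — newest first]: 56 @ $7.20 + 92 @ $6.00 = $955.20
Apr 12, 453 sold [LIFO — newest first]: 88 @ $7.90 + 356 @ $8.85 + 9 @ $6.00 = $3,899.80
Total COGS = $955.20 + $3,899.80 = $4,855.00
Ending inventory: 95 @ $6.00 + 351 @ $10.25 + 348 @ $10.05 + 68 @ $9.35 = $8,300.95

Ending inventory = $8,300.95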